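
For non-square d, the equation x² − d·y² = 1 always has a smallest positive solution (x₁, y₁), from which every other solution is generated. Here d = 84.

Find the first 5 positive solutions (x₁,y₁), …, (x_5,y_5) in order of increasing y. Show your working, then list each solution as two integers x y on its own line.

√84 = [9; 6,18, …], period ℓ=2 (even) → k=1
i=0: a=9 ⇒ p=9, q=1
i=1: a=6 ⇒ p=55, q=6
→ (55, 6).  Check: 55²=3025, 84·6²=3024, difference 1.
n=2: (55,6)∘(55,6) = (55·55+84·6·6, 55·6+6·55) = (6049,660)
n=3: (6049,660)∘(55,6) = (55·6049+84·6·660, 55·660+6·6049) = (665335,72594)
n=4: (665335,72594)∘(55,6) = (55·665335+84·6·72594, 55·72594+6·665335) = (73180801,7984680)
n=5: (73180801,7984680)∘(55,6) = (55·73180801+84·6·7984680, 55·7984680+6·73180801) = (8049222775,878242206)

55 6
6049 660
665335 72594
73180801 7984680
8049222775 878242206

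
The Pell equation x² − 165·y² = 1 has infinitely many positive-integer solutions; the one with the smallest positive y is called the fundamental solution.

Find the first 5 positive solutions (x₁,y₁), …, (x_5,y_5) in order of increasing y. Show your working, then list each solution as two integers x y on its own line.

√165 → a₀=12, period (1,5,2,5,1,24); ℓ=6 even so k=5
k=0  a_k=12  p_k/q_k = 12/1
…
k=2  a_k=5  p_k/q_k = 77/6
…
k=4  a_k=5  p_k/q_k = 912/71
k=5  a_k=1  p_k/q_k = 1079/84
fundamental: x₁=1079, y₁=84  (since 1164241 − 165·7056 = 1)
n=2: (1079,84)∘(1079,84) = (1079·1079+165·84·84, 1079·84+84·1079) = (2328481,181272)
n=3: (2328481,181272)∘(1079,84) = (1079·2328481+165·84·181272, 1079·181272+84·2328481) = (5024860919,391184892)
n=4: (5024860919,391184892)∘(1079,84) = (1079·5024860919+165·84·391184892, 1079·391184892+84·5024860919) = (10843647534721,844176815664)
n=5: (10843647534721,844176815664)∘(1079,84) = (1079·10843647534721+165·84·844176815664, 1079·844176815664+84·10843647534721) = (23400586355066999,1821733177018020)

1079 84
2328481 181272
5024860919 391184892
10843647534721 844176815664
23400586355066999 1821733177018020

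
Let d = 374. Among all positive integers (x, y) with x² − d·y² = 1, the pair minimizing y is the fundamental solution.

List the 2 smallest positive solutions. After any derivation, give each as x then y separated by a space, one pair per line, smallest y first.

√374 = [19; 2,1,18,1,2,38, …], period ℓ=6 (even) → k=5
i=0: a=19 ⇒ p=19, q=1
i=1: a=2 ⇒ p=39, q=2
…
i=3: a=18 ⇒ p=1083, q=56
i=4: a=1 ⇒ p=1141, q=59
i=5: a=2 ⇒ p=3365, q=174
→ (3365, 174).  Check: 3365²=11323225, 374·174²=11323224, difference 1.
k=2:  x_2 = 3365·3365+374·174·174 = 22646449,  y_2 = 3365·174+174·3365 = 1171020

3365 174
22646449 1171020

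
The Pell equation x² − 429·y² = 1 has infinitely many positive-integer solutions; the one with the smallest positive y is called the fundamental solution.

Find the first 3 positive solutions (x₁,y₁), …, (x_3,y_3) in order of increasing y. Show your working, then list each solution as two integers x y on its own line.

d=429: √d = [20; 1,2,2,9,1,12,1,9,2,2,1,40] (ℓ=12, even), read p_11/q_11
k=0  a_k=20  p_k/q_k = 20/1
k=1  a_k=1  p_k/q_k = 21/1
k=2  a_k=2  p_k/q_k = 62/3
k=3  a_k=2  p_k/q_k = 145/7
k=4  a_k=9  p_k/q_k = 1367/66
k=5  a_k=1  p_k/q_k = 1512/73
k=6  a_k=12  p_k/q_k = 19511/942
k=7  a_k=1  p_k/q_k = 21023/1015
k=8  a_k=9  p_k/q_k = 208718/10077
k=9  a_k=2  p_k/q_k = 438459/21169
k=10  a_k=2  p_k/q_k = 1085636/52415
k=11  a_k=1  p_k/q_k = 1524095/73584
(x₁, y₁) = (1524095, 73584);  1524095² − 429·73584² = 1 ✓
(x_2, y_2) = (1524095·1524095 + 429·73584·73584, 1524095·73584 + 73584·1524095) = (4645731138049, 224298012960)
(x_3, y_3) = (1524095·4645731138049 + 429·73584·224298012960, 1524095·224298012960 + 73584·4645731138049) = (14161071197688057215, 683702960124468816)

1524095 73584
4645731138049 224298012960
14161071197688057215 683702960124468816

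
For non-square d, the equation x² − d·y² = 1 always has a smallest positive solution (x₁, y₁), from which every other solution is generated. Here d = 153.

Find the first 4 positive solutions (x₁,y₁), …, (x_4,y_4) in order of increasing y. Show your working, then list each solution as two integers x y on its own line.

√153 → a₀=12, period (2,1,2,2,2,1,2,24); ℓ=8 even so k=7
a_0=12:  p_0=12·1+0=12,  q_0=12·0+1=1
a_1=2:  p_1=2·12+1=25,  q_1=2·1+0=2
…
a_3=2:  p_3=2·37+25=99,  q_3=2·3+2=8
a_4=2:  p_4=2·99+37=235,  q_4=2·8+3=19
…
a_6=1:  p_6=1·569+235=804,  q_6=1·46+19=65
a_7=2:  p_7=2·804+569=2177,  q_7=2·65+46=176
(x₁, y₁) = (2177, 176);  2177² − 153·176² = 1 ✓
(2177+176√153)^2 = 9478657 + 766304√153
(2177+176√153)^3 = 41270070401 + 3336487440√153
(2177+176√153)^4 = 179689877047297 + 14527065547456√153

2177 176
9478657 766304
41270070401 3336487440
179689877047297 14527065547456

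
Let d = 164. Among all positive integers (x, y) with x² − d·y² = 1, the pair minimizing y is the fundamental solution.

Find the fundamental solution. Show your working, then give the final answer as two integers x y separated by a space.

d=164: √d = [12; 1,4,6,4,1,24] (ℓ=6, even), read p_5/q_5
a_0=12:  p_0=12·1+0=12,  q_0=12·0+1=1
a_1=1:  p_1=1·12+1=13,  q_1=1·1+0=1
…
a_3=6:  p_3=6·64+13=397,  q_3=6·5+1=31
a_4=4:  p_4=4·397+64=1652,  q_4=4·31+5=129
a_5=1:  p_5=1·1652+397=2049,  q_5=1·129+31=160
fundamental: x₁=2049, y₁=160  (since 4198401 − 164·25600 = 1)

2049 160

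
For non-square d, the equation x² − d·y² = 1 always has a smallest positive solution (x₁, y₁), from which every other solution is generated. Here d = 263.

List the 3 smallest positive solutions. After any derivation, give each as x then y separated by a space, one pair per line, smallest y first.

√263 = [16; 4,1,1,1,1,15,1,1,1,1,4,32, …], period ℓ=12 (even) → k=11
a_0=16:  p_0=16·1+0=16,  q_0=16·0+1=1
a_1=4:  p_1=4·16+1=65,  q_1=4·1+0=4
a_2=1:  p_2=1·65+16=81,  q_2=1·4+1=5
a_3=1:  p_3=1·81+65=146,  q_3=1·5+4=9
a_4=1:  p_4=1·146+81=227,  q_4=1·9+5=14
a_5=1:  p_5=1·227+146=373,  q_5=1·14+9=23
a_6=15:  p_6=15·373+227=5822,  q_6=15·23+14=359
a_7=1:  p_7=1·5822+373=6195,  q_7=1·359+23=382
a_8=1:  p_8=1·6195+5822=12017,  q_8=1·382+359=741
a_9=1:  p_9=1·12017+6195=18212,  q_9=1·741+382=1123
a_10=1:  p_10=1·18212+12017=30229,  q_10=1·1123+741=1864
a_11=4:  p_11=4·30229+18212=139128,  q_11=4·1864+1123=8579
→ (139128, 8579).  Check: 139128²=19356600384, 263·8579²=19356600383, difference 1.
n=2: (139128,8579)∘(139128,8579) = (139128·139128+263·8579·8579, 139128·8579+8579·139128) = (38713200767,2387158224)
n=3: (38713200767,2387158224)∘(139128,8579) = (139128·38713200767+263·8579·2387158224, 139128·2387158224+8579·38713200767) = (10772180392483224,664241098768765)

139128 8579
38713200767 2387158224
10772180392483224 664241098768765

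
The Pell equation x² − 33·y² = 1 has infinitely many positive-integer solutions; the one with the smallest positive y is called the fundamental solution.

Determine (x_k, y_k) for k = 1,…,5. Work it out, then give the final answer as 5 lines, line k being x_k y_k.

[5; 1,2,1,10] for √33; ℓ=4 ⇒ convergent index 3
step 0: (5, 1)  from 5·(1,0) + (0,1)
…
step 2: (17, 3)  from 2·(6,1) + (5,1)
step 3: (23, 4)  from 1·(17,3) + (6,1)
fundamental: x₁=23, y₁=4  (since 529 − 33·16 = 1)
(x_2, y_2) = (23·23 + 33·4·4, 23·4 + 4·23) = (1057, 184)
(x_3, y_3) = (23·1057 + 33·4·184, 23·184 + 4·1057) = (48599, 8460)
(x_4, y_4) = (23·48599 + 33·4·8460, 23·8460 + 4·48599) = (2234497, 388976)
(x_5, y_5) = (23·2234497 + 33·4·388976, 23·388976 + 4·2234497) = (102738263, 17884436)

23 4
1057 184
48599 8460
2234497 388976
102738263 17884436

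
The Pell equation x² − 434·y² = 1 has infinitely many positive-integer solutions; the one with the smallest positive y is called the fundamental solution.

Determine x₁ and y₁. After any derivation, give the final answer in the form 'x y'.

125 6

√434 = [20; 1,4,1,40, …], period ℓ=4 (even) → k=3
a_0=20:  p_0=20·1+0=20,  q_0=20·0+1=1
a_1=1:  p_1=1·20+1=21,  q_1=1·1+0=1
a_2=4:  p_2=4·21+20=104,  q_2=4·1+1=5
a_3=1:  p_3=1·104+21=125,  q_3=1·5+1=6
(x₁, y₁) = (125, 6);  125² − 434·6² = 1 ✓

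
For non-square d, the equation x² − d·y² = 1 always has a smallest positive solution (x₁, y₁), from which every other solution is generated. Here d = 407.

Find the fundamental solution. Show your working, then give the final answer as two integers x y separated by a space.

√407 = [20; 5,1,2,1,5,40, …], period ℓ=6 (even) → k=5
a_0=20:  p_0=20·1+0=20,  q_0=20·0+1=1
…
a_4=1:  p_4=1·343+121=464,  q_4=1·17+6=23
a_5=5:  p_5=5·464+343=2663,  q_5=5·23+17=132
fundamental: x₁=2663, y₁=132  (since 7091569 − 407·17424 = 1)

2663 132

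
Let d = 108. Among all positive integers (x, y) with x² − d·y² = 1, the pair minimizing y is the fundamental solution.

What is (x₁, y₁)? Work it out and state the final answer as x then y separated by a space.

1351 130

d=108: √d = [10; 2,1,1,4,1,1,2,20] (ℓ=8, even), read p_7/q_7
a_0=10:  p_0=10·1+0=10,  q_0=10·0+1=1
a_1=2:  p_1=2·10+1=21,  q_1=2·1+0=2
…
a_6=1:  p_6=1·291+239=530,  q_6=1·28+23=51
a_7=2:  p_7=2·530+291=1351,  q_7=2·51+28=130
fundamental: x₁=1351, y₁=130  (since 1825201 − 108·16900 = 1)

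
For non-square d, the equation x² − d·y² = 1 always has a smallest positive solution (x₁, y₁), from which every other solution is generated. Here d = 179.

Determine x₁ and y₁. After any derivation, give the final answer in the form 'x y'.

√179 → a₀=13, period (2,1,1,1,3,…,1,2,26); ℓ=14 even so k=13
step 0: (13, 1)  from 13·(1,0) + (0,1)
step 1: (27, 2)  from 2·(13,1) + (1,0)
…
step 10: (575167, 42990)  from 1·(438125,32747) + (137042,10243)
…
step 12: (1588459, 118727)  from 1·(1013292,75737) + (575167,42990)
step 13: (4190210, 313191)  from 2·(1588459,118727) + (1013292,75737)
fundamental: x₁=4190210, y₁=313191  (since 17557859844100 − 179·98088602481 = 1)

4190210 313191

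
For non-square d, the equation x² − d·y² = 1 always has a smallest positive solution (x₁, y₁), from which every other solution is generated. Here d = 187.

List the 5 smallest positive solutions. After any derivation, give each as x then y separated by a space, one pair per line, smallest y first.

d=187: √d = [13; 1,2,13,2,1,26] (ℓ=6, even), read p_5/q_5
a_0=13:  p_0=13·1+0=13,  q_0=13·0+1=1
a_1=1:  p_1=1·13+1=14,  q_1=1·1+0=1
a_2=2:  p_2=2·14+13=41,  q_2=2·1+1=3
a_3=13:  p_3=13·41+14=547,  q_3=13·3+1=40
a_4=2:  p_4=2·547+41=1135,  q_4=2·40+3=83
a_5=1:  p_5=1·1135+547=1682,  q_5=1·83+40=123
→ (1682, 123).  Check: 1682²=2829124, 187·123²=2829123, difference 1.
(x_2, y_2) = (1682·1682 + 187·123·123, 1682·123 + 123·1682) = (5658247, 413772)
(x_3, y_3) = (1682·5658247 + 187·123·413772, 1682·413772 + 123·5658247) = (19034341226, 1391928885)
(x_4, y_4) = (1682·19034341226 + 187·123·1391928885, 1682·1391928885 + 123·19034341226) = (64031518226017, 4682448355368)
(x_5, y_5) = (1682·64031518226017 + 187·123·4682448355368, 1682·4682448355368 + 123·64031518226017) = (215402008277979962, 15751754875529067)

1682 123
5658247 413772
19034341226 1391928885
64031518226017 4682448355368
215402008277979962 15751754875529067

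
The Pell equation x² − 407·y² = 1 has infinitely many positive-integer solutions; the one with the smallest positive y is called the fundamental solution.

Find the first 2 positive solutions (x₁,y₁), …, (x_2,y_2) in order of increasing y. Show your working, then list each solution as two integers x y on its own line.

√407 = [20; 5,1,2,1,5,40, …], period ℓ=6 (even) → k=5
a_0=20:  p_0=20·1+0=20,  q_0=20·0+1=1
a_1=5:  p_1=5·20+1=101,  q_1=5·1+0=5
a_2=1:  p_2=1·101+20=121,  q_2=1·5+1=6
a_3=2:  p_3=2·121+101=343,  q_3=2·6+5=17
a_4=1:  p_4=1·343+121=464,  q_4=1·17+6=23
a_5=5:  p_5=5·464+343=2663,  q_5=5·23+17=132
(x₁, y₁) = (2663, 132);  2663² − 407·132² = 1 ✓
k=2:  x_2 = 2663·2663+407·132·132 = 14183137,  y_2 = 2663·132+132·2663 = 703032

2663 132
14183137 703032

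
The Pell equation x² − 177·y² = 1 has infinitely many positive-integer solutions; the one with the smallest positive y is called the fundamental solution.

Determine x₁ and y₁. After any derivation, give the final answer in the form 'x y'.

√177 = [13; 3,3,2,8,2,3,3,26, …], period ℓ=8 (even) → k=7
step 0: (13, 1)  from 13·(1,0) + (0,1)
…
step 2: (133, 10)  from 3·(40,3) + (13,1)
step 3: (306, 23)  from 2·(133,10) + (40,3)
step 4: (2581, 194)  from 8·(306,23) + (133,10)
…
step 6: (18985, 1427)  from 3·(5468,411) + (2581,194)
step 7: (62423, 4692)  from 3·(18985,1427) + (5468,411)
(x₁, y₁) = (62423, 4692);  62423² − 177·4692² = 1 ✓

62423 4692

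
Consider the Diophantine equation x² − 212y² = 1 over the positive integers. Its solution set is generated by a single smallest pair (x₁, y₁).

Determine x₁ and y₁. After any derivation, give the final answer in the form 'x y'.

66249 4550

d=212: √d = [14; 1,1,3,1,1,…,1,1,28] (ℓ=14, even), read p_13/q_13
k=0  a_k=14  p_k/q_k = 14/1
k=1  a_k=1  p_k/q_k = 15/1
…
k=5  a_k=1  p_k/q_k = 233/16
…
k=10  a_k=1  p_k/q_k = 7979/548
k=11  a_k=3  p_k/q_k = 29135/2001
k=12  a_k=1  p_k/q_k = 37114/2549
k=13  a_k=1  p_k/q_k = 66249/4550
(x₁, y₁) = (66249, 4550);  66249² − 212·4550² = 1 ✓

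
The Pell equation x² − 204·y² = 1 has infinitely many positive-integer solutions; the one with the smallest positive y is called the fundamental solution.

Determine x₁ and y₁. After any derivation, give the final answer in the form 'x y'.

√204 → a₀=14, period (3,1,1,6,1,1,3,28); ℓ=8 even so k=7
step 0: (14, 1)  from 14·(1,0) + (0,1)
…
step 2: (57, 4)  from 1·(43,3) + (14,1)
step 3: (100, 7)  from 1·(57,4) + (43,3)
step 4: (657, 46)  from 6·(100,7) + (57,4)
…
step 6: (1414, 99)  from 1·(757,53) + (657,46)
step 7: (4999, 350)  from 3·(1414,99) + (757,53)
fundamental: x₁=4999, y₁=350  (since 24990001 − 204·122500 = 1)

4999 350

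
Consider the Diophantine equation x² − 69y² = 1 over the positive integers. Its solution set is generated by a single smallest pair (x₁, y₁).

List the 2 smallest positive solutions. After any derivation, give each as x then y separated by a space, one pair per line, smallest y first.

7775 936
120901249 14554800

√69 → a₀=8, period (3,3,1,4,1,3,3,16); ℓ=8 even so k=7
step 0: (8, 1)  from 8·(1,0) + (0,1)
…
step 2: (83, 10)  from 3·(25,3) + (8,1)
step 3: (108, 13)  from 1·(83,10) + (25,3)
…
step 5: (623, 75)  from 1·(515,62) + (108,13)
step 6: (2384, 287)  from 3·(623,75) + (515,62)
step 7: (7775, 936)  from 3·(2384,287) + (623,75)
fundamental: x₁=7775, y₁=936  (since 60450625 − 69·876096 = 1)
(x_2, y_2) = (7775·7775 + 69·936·936, 7775·936 + 936·7775) = (120901249, 14554800)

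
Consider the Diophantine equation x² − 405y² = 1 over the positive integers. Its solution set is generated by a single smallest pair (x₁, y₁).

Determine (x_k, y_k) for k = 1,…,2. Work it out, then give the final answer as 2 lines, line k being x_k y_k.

161 8
51841 2576

d=405: √d = [20; 8,40] (ℓ=2, even), read p_1/q_1
k=0  a_k=20  p_k/q_k = 20/1
k=1  a_k=8  p_k/q_k = 161/8
(x₁, y₁) = (161, 8);  161² − 405·8² = 1 ✓
n=2: (161,8)∘(161,8) = (161·161+405·8·8, 161·8+8·161) = (51841,2576)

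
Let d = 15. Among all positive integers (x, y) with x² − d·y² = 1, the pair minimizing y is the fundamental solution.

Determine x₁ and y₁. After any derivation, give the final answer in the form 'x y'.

4 1

d=15: √d = [3; 1,6] (ℓ=2, even), read p_1/q_1
a_0=3:  p_0=3·1+0=3,  q_0=3·0+1=1
a_1=1:  p_1=1·3+1=4,  q_1=1·1+0=1
→ (4, 1).  Check: 4²=16, 15·1²=15, difference 1.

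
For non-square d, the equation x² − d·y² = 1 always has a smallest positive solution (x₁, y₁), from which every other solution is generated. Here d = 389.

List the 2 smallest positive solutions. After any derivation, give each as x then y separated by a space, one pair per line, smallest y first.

3287049 166660
21609382256801 1095639172680

√389 = [19; 1,2,1,1,1,1,2,1,38, …], period ℓ=9 (odd) → k=17
k=0  a_k=19  p_k/q_k = 19/1
…
k=2  a_k=2  p_k/q_k = 59/3
k=3  a_k=1  p_k/q_k = 79/4
k=4  a_k=1  p_k/q_k = 138/7
…
k=8  a_k=1  p_k/q_k = 1282/65
…
k=10  a_k=1  p_k/q_k = 50925/2582
…
k=12  a_k=1  p_k/q_k = 202418/10263
k=13  a_k=1  p_k/q_k = 353911/17944
…
k=15  a_k=1  p_k/q_k = 910240/46151
k=16  a_k=2  p_k/q_k = 2376809/120509
k=17  a_k=1  p_k/q_k = 3287049/166660
(x₁, y₁) = (3287049, 166660);  3287049² − 389·166660² = 1 ✓
(x_2, y_2) = (3287049·3287049 + 389·166660·166660, 3287049·166660 + 166660·3287049) = (21609382256801, 1095639172680)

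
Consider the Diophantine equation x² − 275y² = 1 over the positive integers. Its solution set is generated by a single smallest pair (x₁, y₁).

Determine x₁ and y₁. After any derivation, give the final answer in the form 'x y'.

√275 → a₀=16, period (1,1,2,1,1,32); ℓ=6 even so k=5
a_0=16:  p_0=16·1+0=16,  q_0=16·0+1=1
…
a_4=1:  p_4=1·83+33=116,  q_4=1·5+2=7
a_5=1:  p_5=1·116+83=199,  q_5=1·7+5=12
→ (199, 12).  Check: 199²=39601, 275·12²=39600, difference 1.

199 12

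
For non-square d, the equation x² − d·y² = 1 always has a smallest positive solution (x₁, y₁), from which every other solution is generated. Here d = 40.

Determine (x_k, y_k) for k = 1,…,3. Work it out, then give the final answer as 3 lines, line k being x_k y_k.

19 3
721 114
27379 4329

√40 → a₀=6, period (3,12); ℓ=2 even so k=1
step 0: (6, 1)  from 6·(1,0) + (0,1)
step 1: (19, 3)  from 3·(6,1) + (1,0)
(x₁, y₁) = (19, 3);  19² − 40·3² = 1 ✓
(x_2, y_2) = (19·19 + 40·3·3, 19·3 + 3·19) = (721, 114)
(x_3, y_3) = (19·721 + 40·3·114, 19·114 + 3·721) = (27379, 4329)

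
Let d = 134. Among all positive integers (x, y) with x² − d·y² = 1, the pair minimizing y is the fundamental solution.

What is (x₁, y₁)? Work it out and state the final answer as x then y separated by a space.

√134 → a₀=11, period (1,1,2,1,3,…,1,1,22); ℓ=14 even so k=13
i=0: a=11 ⇒ p=11, q=1
…
i=2: a=1 ⇒ p=23, q=2
i=3: a=2 ⇒ p=58, q=5
i=4: a=1 ⇒ p=81, q=7
i=5: a=3 ⇒ p=301, q=26
…
i=7: a=10 ⇒ p=4121, q=356
i=8: a=1 ⇒ p=4503, q=389
i=9: a=3 ⇒ p=17630, q=1523
i=10: a=1 ⇒ p=22133, q=1912
i=11: a=2 ⇒ p=61896, q=5347
i=12: a=1 ⇒ p=84029, q=7259
i=13: a=1 ⇒ p=145925, q=12606
(x₁, y₁) = (145925, 12606);  145925² − 134·12606² = 1 ✓

145925 12606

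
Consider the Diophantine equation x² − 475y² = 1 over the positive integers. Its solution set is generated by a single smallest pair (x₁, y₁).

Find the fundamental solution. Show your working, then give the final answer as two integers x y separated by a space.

√475 = [21; 1,3,1,6,2,6,1,3,1,42, …], period ℓ=10 (even) → k=9
i=0: a=21 ⇒ p=21, q=1
i=1: a=1 ⇒ p=22, q=1
i=2: a=3 ⇒ p=87, q=4
…
i=4: a=6 ⇒ p=741, q=34
i=5: a=2 ⇒ p=1591, q=73
…
i=8: a=3 ⇒ p=45921, q=2107
i=9: a=1 ⇒ p=57799, q=2652
(x₁, y₁) = (57799, 2652);  57799² − 475·2652² = 1 ✓

57799 2652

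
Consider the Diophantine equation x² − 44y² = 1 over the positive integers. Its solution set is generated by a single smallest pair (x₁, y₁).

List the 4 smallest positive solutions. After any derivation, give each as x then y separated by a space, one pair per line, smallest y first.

199 30
79201 11940
31521799 4752090
12545596801 1891319880

d=44: √d = [6; 1,1,1,2,1,1,1,12] (ℓ=8, even), read p_7/q_7
i=0: a=6 ⇒ p=6, q=1
i=1: a=1 ⇒ p=7, q=1
i=2: a=1 ⇒ p=13, q=2
…
i=4: a=2 ⇒ p=53, q=8
i=5: a=1 ⇒ p=73, q=11
i=6: a=1 ⇒ p=126, q=19
i=7: a=1 ⇒ p=199, q=30
(x₁, y₁) = (199, 30);  199² − 44·30² = 1 ✓
k=2:  x_2 = 199·199+44·30·30 = 79201,  y_2 = 199·30+30·199 = 11940
k=3:  x_3 = 199·79201+44·30·11940 = 31521799,  y_3 = 199·11940+30·79201 = 4752090
k=4:  x_4 = 199·31521799+44·30·4752090 = 12545596801,  y_4 = 199·4752090+30·31521799 = 1891319880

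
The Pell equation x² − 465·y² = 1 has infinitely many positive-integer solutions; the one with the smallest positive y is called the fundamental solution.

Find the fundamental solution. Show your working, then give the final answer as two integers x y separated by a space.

√465 → a₀=21, period (1,1,3,2,2,2,3,1,1,42); ℓ=10 even so k=9
a_0=21:  p_0=21·1+0=21,  q_0=21·0+1=1
a_1=1:  p_1=1·21+1=22,  q_1=1·1+0=1
a_2=1:  p_2=1·22+21=43,  q_2=1·1+1=2
a_3=3:  p_3=3·43+22=151,  q_3=3·2+1=7
a_4=2:  p_4=2·151+43=345,  q_4=2·7+2=16
a_5=2:  p_5=2·345+151=841,  q_5=2·16+7=39
a_6=2:  p_6=2·841+345=2027,  q_6=2·39+16=94
a_7=3:  p_7=3·2027+841=6922,  q_7=3·94+39=321
a_8=1:  p_8=1·6922+2027=8949,  q_8=1·321+94=415
a_9=1:  p_9=1·8949+6922=15871,  q_9=1·415+321=736
fundamental: x₁=15871, y₁=736  (since 251888641 − 465·541696 = 1)

15871 736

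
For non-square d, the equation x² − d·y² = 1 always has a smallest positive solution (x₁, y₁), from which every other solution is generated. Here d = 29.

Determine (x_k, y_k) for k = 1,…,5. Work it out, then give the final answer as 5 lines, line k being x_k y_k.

[5; 2,1,1,2,10] for √29; ℓ=5 ⇒ convergent index 9
i=0: a=5 ⇒ p=5, q=1
i=1: a=2 ⇒ p=11, q=2
i=2: a=1 ⇒ p=16, q=3
i=3: a=1 ⇒ p=27, q=5
i=4: a=2 ⇒ p=70, q=13
i=5: a=10 ⇒ p=727, q=135
i=6: a=2 ⇒ p=1524, q=283
…
i=8: a=1 ⇒ p=3775, q=701
i=9: a=2 ⇒ p=9801, q=1820
fundamental: x₁=9801, y₁=1820  (since 96059601 − 29·3312400 = 1)
(9801+1820√29)^2 = 192119201 + 35675640√29
(9801+1820√29)^3 = 3765920568201 + 699313893460√29
(9801+1820√29)^4 = 73819574785756801 + 13707950903927280√29
(9801+1820√29)^5 = 1447011301184484245001 + 268703252919468649100√29

9801 1820
192119201 35675640
3765920568201 699313893460
73819574785756801 13707950903927280
1447011301184484245001 268703252919468649100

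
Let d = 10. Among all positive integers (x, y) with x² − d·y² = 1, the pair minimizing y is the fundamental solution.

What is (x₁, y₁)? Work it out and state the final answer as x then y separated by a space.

19 6

√10 → a₀=3, period (6); ℓ=1 odd so k=1
k=0  a_k=3  p_k/q_k = 3/1
k=1  a_k=6  p_k/q_k = 19/6
(x₁, y₁) = (19, 6);  19² − 10·6² = 1 ✓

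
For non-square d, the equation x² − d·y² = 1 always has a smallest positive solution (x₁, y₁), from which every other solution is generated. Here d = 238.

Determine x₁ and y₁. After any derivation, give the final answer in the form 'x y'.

d=238: √d = [15; 2,2,1,14,1,2,2,30] (ℓ=8, even), read p_7/q_7
a_0=15:  p_0=15·1+0=15,  q_0=15·0+1=1
a_1=2:  p_1=2·15+1=31,  q_1=2·1+0=2
a_2=2:  p_2=2·31+15=77,  q_2=2·2+1=5
…
a_6=2:  p_6=2·1697+1589=4983,  q_6=2·110+103=323
a_7=2:  p_7=2·4983+1697=11663,  q_7=2·323+110=756
fundamental: x₁=11663, y₁=756  (since 136025569 − 238·571536 = 1)

11663 756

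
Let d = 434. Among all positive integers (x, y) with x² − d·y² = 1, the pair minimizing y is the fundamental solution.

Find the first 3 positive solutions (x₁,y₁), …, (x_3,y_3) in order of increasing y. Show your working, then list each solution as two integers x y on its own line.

125 6
31249 1500
7812125 374994

√434 = [20; 1,4,1,40, …], period ℓ=4 (even) → k=3
i=0: a=20 ⇒ p=20, q=1
…
i=2: a=4 ⇒ p=104, q=5
i=3: a=1 ⇒ p=125, q=6
→ (125, 6).  Check: 125²=15625, 434·6²=15624, difference 1.
(125+6√434)^2 = 31249 + 1500√434
(125+6√434)^3 = 7812125 + 374994√434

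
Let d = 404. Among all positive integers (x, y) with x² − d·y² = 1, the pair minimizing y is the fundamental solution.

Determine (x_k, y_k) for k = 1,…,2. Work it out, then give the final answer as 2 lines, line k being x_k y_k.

√404 = [20; 10,40, …], period ℓ=2 (even) → k=1
step 0: (20, 1)  from 20·(1,0) + (0,1)
step 1: (201, 10)  from 10·(20,1) + (1,0)
fundamental: x₁=201, y₁=10  (since 40401 − 404·100 = 1)
(x_2, y_2) = (201·201 + 404·10·10, 201·10 + 10·201) = (80801, 4020)

201 10
80801 4020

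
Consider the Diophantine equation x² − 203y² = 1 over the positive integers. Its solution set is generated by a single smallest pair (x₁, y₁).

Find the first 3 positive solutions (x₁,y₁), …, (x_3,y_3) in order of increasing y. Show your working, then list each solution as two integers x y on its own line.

57 4
6497 456
740601 51980

√203 = [14; 4,28, …], period ℓ=2 (even) → k=1
step 0: (14, 1)  from 14·(1,0) + (0,1)
step 1: (57, 4)  from 4·(14,1) + (1,0)
fundamental: x₁=57, y₁=4  (since 3249 − 203·16 = 1)
(x_2, y_2) = (57·57 + 203·4·4, 57·4 + 4·57) = (6497, 456)
(x_3, y_3) = (57·6497 + 203·4·456, 57·456 + 4·6497) = (740601, 51980)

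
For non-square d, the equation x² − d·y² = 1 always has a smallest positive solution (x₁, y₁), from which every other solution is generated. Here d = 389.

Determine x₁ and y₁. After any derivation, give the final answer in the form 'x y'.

3287049 166660

[19; 1,2,1,1,1,1,2,1,38] for √389; ℓ=9 ⇒ convergent index 17
a_0=19:  p_0=19·1+0=19,  q_0=19·0+1=1
a_1=1:  p_1=1·19+1=20,  q_1=1·1+0=1
…
a_4=1:  p_4=1·79+59=138,  q_4=1·4+3=7
a_5=1:  p_5=1·138+79=217,  q_5=1·7+4=11
a_6=1:  p_6=1·217+138=355,  q_6=1·11+7=18
…
a_8=1:  p_8=1·927+355=1282,  q_8=1·47+18=65
a_9=38:  p_9=38·1282+927=49643,  q_9=38·65+47=2517
a_10=1:  p_10=1·49643+1282=50925,  q_10=1·2517+65=2582
a_11=2:  p_11=2·50925+49643=151493,  q_11=2·2582+2517=7681
a_12=1:  p_12=1·151493+50925=202418,  q_12=1·7681+2582=10263
…
a_16=2:  p_16=2·910240+556329=2376809,  q_16=2·46151+28207=120509
a_17=1:  p_17=1·2376809+910240=3287049,  q_17=1·120509+46151=166660
(x₁, y₁) = (3287049, 166660);  3287049² − 389·166660² = 1 ✓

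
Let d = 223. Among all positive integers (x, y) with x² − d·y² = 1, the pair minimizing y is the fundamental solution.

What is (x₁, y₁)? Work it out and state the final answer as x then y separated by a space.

224 15

√223 = [14; 1,13,1,28, …], period ℓ=4 (even) → k=3
i=0: a=14 ⇒ p=14, q=1
i=1: a=1 ⇒ p=15, q=1
i=2: a=13 ⇒ p=209, q=14
i=3: a=1 ⇒ p=224, q=15
fundamental: x₁=224, y₁=15  (since 50176 − 223·225 = 1)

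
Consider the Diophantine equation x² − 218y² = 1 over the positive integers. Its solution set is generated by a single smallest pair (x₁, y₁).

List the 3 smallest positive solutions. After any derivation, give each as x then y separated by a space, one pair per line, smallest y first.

[14; 1,3,3,1,28] for √218; ℓ=5 ⇒ convergent index 9
i=0: a=14 ⇒ p=14, q=1
i=1: a=1 ⇒ p=15, q=1
…
i=3: a=3 ⇒ p=192, q=13
i=4: a=1 ⇒ p=251, q=17
i=5: a=28 ⇒ p=7220, q=489
i=6: a=1 ⇒ p=7471, q=506
…
i=8: a=3 ⇒ p=96370, q=6527
i=9: a=1 ⇒ p=126003, q=8534
(x₁, y₁) = (126003, 8534);  126003² − 218·8534² = 1 ✓
(126003+8534√218)^2 = 31753512017 + 2150619204√218
(126003+8534√218)^3 = 8002075549230099 + 541968943114690√218

126003 8534
31753512017 2150619204
8002075549230099 541968943114690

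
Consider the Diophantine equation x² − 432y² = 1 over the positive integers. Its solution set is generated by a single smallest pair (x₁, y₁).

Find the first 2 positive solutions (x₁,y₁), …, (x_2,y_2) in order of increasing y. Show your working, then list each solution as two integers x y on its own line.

√432 = [20; 1,3,1,1,1,3,1,40, …], period ℓ=8 (even) → k=7
a_0=20:  p_0=20·1+0=20,  q_0=20·0+1=1
a_1=1:  p_1=1·20+1=21,  q_1=1·1+0=1
a_2=3:  p_2=3·21+20=83,  q_2=3·1+1=4
…
a_4=1:  p_4=1·104+83=187,  q_4=1·5+4=9
…
a_6=3:  p_6=3·291+187=1060,  q_6=3·14+9=51
a_7=1:  p_7=1·1060+291=1351,  q_7=1·51+14=65
(x₁, y₁) = (1351, 65);  1351² − 432·65² = 1 ✓
n=2: (1351,65)∘(1351,65) = (1351·1351+432·65·65, 1351·65+65·1351) = (3650401,175630)

1351 65
3650401 175630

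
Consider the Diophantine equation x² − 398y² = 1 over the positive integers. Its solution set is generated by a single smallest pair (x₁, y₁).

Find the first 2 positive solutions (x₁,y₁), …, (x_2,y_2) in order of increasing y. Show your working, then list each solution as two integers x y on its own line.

[19; 1,18,1,38] for √398; ℓ=4 ⇒ convergent index 3
k=0  a_k=19  p_k/q_k = 19/1
…
k=2  a_k=18  p_k/q_k = 379/19
k=3  a_k=1  p_k/q_k = 399/20
fundamental: x₁=399, y₁=20  (since 159201 − 398·400 = 1)
n=2: (399,20)∘(399,20) = (399·399+398·20·20, 399·20+20·399) = (318401,15960)

399 20
318401 15960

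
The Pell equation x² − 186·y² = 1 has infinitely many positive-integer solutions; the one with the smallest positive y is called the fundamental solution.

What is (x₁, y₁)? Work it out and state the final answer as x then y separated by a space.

7501 550

d=186: √d = [13; 1,1,1,3,4,3,1,1,1,26] (ℓ=10, even), read p_9/q_9
a_0=13:  p_0=13·1+0=13,  q_0=13·0+1=1
a_1=1:  p_1=1·13+1=14,  q_1=1·1+0=1
a_2=1:  p_2=1·14+13=27,  q_2=1·1+1=2
…
a_8=1:  p_8=1·2714+2073=4787,  q_8=1·199+152=351
a_9=1:  p_9=1·4787+2714=7501,  q_9=1·351+199=550
(x₁, y₁) = (7501, 550);  7501² − 186·550² = 1 ✓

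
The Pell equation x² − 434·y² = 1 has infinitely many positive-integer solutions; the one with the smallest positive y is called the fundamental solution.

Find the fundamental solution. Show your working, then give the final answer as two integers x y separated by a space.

[20; 1,4,1,40] for √434; ℓ=4 ⇒ convergent index 3
i=0: a=20 ⇒ p=20, q=1
…
i=2: a=4 ⇒ p=104, q=5
i=3: a=1 ⇒ p=125, q=6
fundamental: x₁=125, y₁=6  (since 15625 − 434·36 = 1)

125 6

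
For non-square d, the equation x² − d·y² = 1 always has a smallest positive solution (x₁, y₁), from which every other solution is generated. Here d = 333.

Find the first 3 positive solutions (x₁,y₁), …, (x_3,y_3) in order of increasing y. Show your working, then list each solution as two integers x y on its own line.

73 4
10657 584
1555849 85260

√333 = [18; 4,36, …], period ℓ=2 (even) → k=1
k=0  a_k=18  p_k/q_k = 18/1
k=1  a_k=4  p_k/q_k = 73/4
fundamental: x₁=73, y₁=4  (since 5329 − 333·16 = 1)
k=2:  x_2 = 73·73+333·4·4 = 10657,  y_2 = 73·4+4·73 = 584
k=3:  x_3 = 73·10657+333·4·584 = 1555849,  y_3 = 73·584+4·10657 = 85260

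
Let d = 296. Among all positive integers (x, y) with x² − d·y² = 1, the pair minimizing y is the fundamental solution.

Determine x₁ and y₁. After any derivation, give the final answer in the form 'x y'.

[17; 4,1,7,1,4,34] for √296; ℓ=6 ⇒ convergent index 5
k=0  a_k=17  p_k/q_k = 17/1
…
k=2  a_k=1  p_k/q_k = 86/5
…
k=4  a_k=1  p_k/q_k = 757/44
k=5  a_k=4  p_k/q_k = 3699/215
fundamental: x₁=3699, y₁=215  (since 13682601 − 296·46225 = 1)

3699 215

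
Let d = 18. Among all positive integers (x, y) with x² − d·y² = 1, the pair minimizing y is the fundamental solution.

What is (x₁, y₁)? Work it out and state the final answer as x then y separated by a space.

d=18: √d = [4; 4,8] (ℓ=2, even), read p_1/q_1
step 0: (4, 1)  from 4·(1,0) + (0,1)
step 1: (17, 4)  from 4·(4,1) + (1,0)
fundamental: x₁=17, y₁=4  (since 289 − 18·16 = 1)

17 4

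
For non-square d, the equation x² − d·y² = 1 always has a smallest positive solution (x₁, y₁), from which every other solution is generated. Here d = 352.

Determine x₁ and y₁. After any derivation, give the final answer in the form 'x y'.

77617 4137

√352 = [18; 1,3,5,9,5,3,1,36, …], period ℓ=8 (even) → k=7
i=0: a=18 ⇒ p=18, q=1
i=1: a=1 ⇒ p=19, q=1
i=2: a=3 ⇒ p=75, q=4
i=3: a=5 ⇒ p=394, q=21
…
i=5: a=5 ⇒ p=18499, q=986
i=6: a=3 ⇒ p=59118, q=3151
i=7: a=1 ⇒ p=77617, q=4137
fundamental: x₁=77617, y₁=4137  (since 6024398689 − 352·17114769 = 1)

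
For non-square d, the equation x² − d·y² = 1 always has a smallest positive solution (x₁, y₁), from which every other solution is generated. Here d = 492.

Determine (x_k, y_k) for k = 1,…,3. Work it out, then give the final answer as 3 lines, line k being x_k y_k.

29767 1342
1772148577 79894628
105503093353351 4756446782010

[22; 5,1,1,10,1,1,5,44] for √492; ℓ=8 ⇒ convergent index 7
k=0  a_k=22  p_k/q_k = 22/1
…
k=3  a_k=1  p_k/q_k = 244/11
k=4  a_k=10  p_k/q_k = 2573/116
k=5  a_k=1  p_k/q_k = 2817/127
k=6  a_k=1  p_k/q_k = 5390/243
k=7  a_k=5  p_k/q_k = 29767/1342
(x₁, y₁) = (29767, 1342);  29767² − 492·1342² = 1 ✓
(29767+1342√492)^2 = 1772148577 + 79894628√492
(29767+1342√492)^3 = 105503093353351 + 4756446782010√492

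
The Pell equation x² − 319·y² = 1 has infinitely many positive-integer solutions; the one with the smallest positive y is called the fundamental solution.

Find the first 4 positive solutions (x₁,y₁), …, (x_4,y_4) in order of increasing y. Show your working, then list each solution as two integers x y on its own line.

12901780 722361
332911854336799 18639485405160
8590311008090840302660 480965080021169647239
221660605515932150288251132801 12410611300231033623224965680

[17; 1,6,5,1,4,…,6,1,34] for √319; ℓ=14 ⇒ convergent index 13
k=0  a_k=17  p_k/q_k = 17/1
…
k=4  a_k=1  p_k/q_k = 768/43
k=5  a_k=4  p_k/q_k = 3715/208
k=6  a_k=3  p_k/q_k = 11913/667
k=7  a_k=1  p_k/q_k = 15628/875
…
k=9  a_k=4  p_k/q_k = 250816/14043
…
k=11  a_k=5  p_k/q_k = 1798881/100718
k=12  a_k=6  p_k/q_k = 11102899/621643
k=13  a_k=1  p_k/q_k = 12901780/722361
fundamental: x₁=12901780, y₁=722361  (since 166455927168400 − 319·521805414321 = 1)
n=2: (12901780,722361)∘(12901780,722361) = (12901780·12901780+319·722361·722361, 12901780·722361+722361·12901780) = (332911854336799,18639485405160)
n=3: (332911854336799,18639485405160)∘(12901780,722361) = (12901780·332911854336799+319·722361·18639485405160, 12901780·18639485405160+722361·332911854336799) = (8590311008090840302660,480965080021169647239)
n=4: (8590311008090840302660,480965080021169647239)∘(12901780,722361) = (12901780·8590311008090840302660+319·722361·480965080021169647239, 12901780·480965080021169647239+722361·8590311008090840302660) = (221660605515932150288251132801,12410611300231033623224965680)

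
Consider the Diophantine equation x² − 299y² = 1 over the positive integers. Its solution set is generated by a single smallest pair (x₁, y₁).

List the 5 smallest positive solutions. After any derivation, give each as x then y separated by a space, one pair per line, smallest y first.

[17; 3,2,3,34] for √299; ℓ=4 ⇒ convergent index 3
step 0: (17, 1)  from 17·(1,0) + (0,1)
step 1: (52, 3)  from 3·(17,1) + (1,0)
step 2: (121, 7)  from 2·(52,3) + (17,1)
step 3: (415, 24)  from 3·(121,7) + (52,3)
→ (415, 24).  Check: 415²=172225, 299·24²=172224, difference 1.
k=2:  x_2 = 415·415+299·24·24 = 344449,  y_2 = 415·24+24·415 = 19920
k=3:  x_3 = 415·344449+299·24·19920 = 285892255,  y_3 = 415·19920+24·344449 = 16533576
k=4:  x_4 = 415·285892255+299·24·16533576 = 237290227201,  y_4 = 415·16533576+24·285892255 = 13722848160
k=5:  x_5 = 415·237290227201+299·24·13722848160 = 196950602684575,  y_5 = 415·13722848160+24·237290227201 = 11389947439224

415 24
344449 19920
285892255 16533576
237290227201 13722848160
196950602684575 11389947439224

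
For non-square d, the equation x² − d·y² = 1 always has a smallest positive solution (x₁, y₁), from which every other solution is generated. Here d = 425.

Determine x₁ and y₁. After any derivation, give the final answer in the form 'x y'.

143649 6968

[20; 1,1,1,1,1,1,40] for √425; ℓ=7 ⇒ convergent index 13
step 0: (20, 1)  from 20·(1,0) + (0,1)
step 1: (21, 1)  from 1·(20,1) + (1,0)
…
step 3: (62, 3)  from 1·(41,2) + (21,1)
…
step 5: (165, 8)  from 1·(103,5) + (62,3)
step 6: (268, 13)  from 1·(165,8) + (103,5)
…
step 8: (11153, 541)  from 1·(10885,528) + (268,13)
…
step 10: (33191, 1610)  from 1·(22038,1069) + (11153,541)
…
step 12: (88420, 4289)  from 1·(55229,2679) + (33191,1610)
step 13: (143649, 6968)  from 1·(88420,4289) + (55229,2679)
(x₁, y₁) = (143649, 6968);  143649² − 425·6968² = 1 ✓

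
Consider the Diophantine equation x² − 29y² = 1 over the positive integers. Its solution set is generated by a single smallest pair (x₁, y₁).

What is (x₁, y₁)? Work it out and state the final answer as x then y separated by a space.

√29 = [5; 2,1,1,2,10, …], period ℓ=5 (odd) → k=9
i=0: a=5 ⇒ p=5, q=1
…
i=2: a=1 ⇒ p=16, q=3
i=3: a=1 ⇒ p=27, q=5
…
i=7: a=1 ⇒ p=2251, q=418
i=8: a=1 ⇒ p=3775, q=701
i=9: a=2 ⇒ p=9801, q=1820
fundamental: x₁=9801, y₁=1820  (since 96059601 − 29·3312400 = 1)

9801 1820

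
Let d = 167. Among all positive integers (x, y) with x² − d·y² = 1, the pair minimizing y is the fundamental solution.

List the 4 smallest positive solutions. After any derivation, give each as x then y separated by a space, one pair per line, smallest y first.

√167 → a₀=12, period (1,11,1,24); ℓ=4 even so k=3
step 0: (12, 1)  from 12·(1,0) + (0,1)
step 1: (13, 1)  from 1·(12,1) + (1,0)
step 2: (155, 12)  from 11·(13,1) + (12,1)
step 3: (168, 13)  from 1·(155,12) + (13,1)
→ (168, 13).  Check: 168²=28224, 167·13²=28223, difference 1.
(x_2, y_2) = (168·168 + 167·13·13, 168·13 + 13·168) = (56447, 4368)
(x_3, y_3) = (168·56447 + 167·13·4368, 168·4368 + 13·56447) = (18966024, 1467635)
(x_4, y_4) = (168·18966024 + 167·13·1467635, 168·1467635 + 13·18966024) = (6372527617, 493120992)

168 13
56447 4368
18966024 1467635
6372527617 493120992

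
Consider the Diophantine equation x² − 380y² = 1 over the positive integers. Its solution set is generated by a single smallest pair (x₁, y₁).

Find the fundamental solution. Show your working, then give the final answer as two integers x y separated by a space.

39 2

d=380: √d = [19; 2,38] (ℓ=2, even), read p_1/q_1
i=0: a=19 ⇒ p=19, q=1
i=1: a=2 ⇒ p=39, q=2
→ (39, 2).  Check: 39²=1521, 380·2²=1520, difference 1.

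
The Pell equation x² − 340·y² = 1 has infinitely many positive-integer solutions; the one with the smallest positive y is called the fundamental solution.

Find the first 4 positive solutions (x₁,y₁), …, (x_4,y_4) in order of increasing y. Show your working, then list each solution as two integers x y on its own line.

√340 = [18; 2,3,1,1,1,…,3,2,36, …], period ℓ=14 (even) → k=13
step 0: (18, 1)  from 18·(1,0) + (0,1)
…
step 2: (129, 7)  from 3·(37,2) + (18,1)
…
step 7: (6509, 353)  from 8·(756,41) + (461,25)
step 8: (7265, 394)  from 1·(6509,353) + (756,41)
…
step 11: (34813, 1888)  from 1·(21039,1141) + (13774,747)
step 12: (125478, 6805)  from 3·(34813,1888) + (21039,1141)
step 13: (285769, 15498)  from 2·(125478,6805) + (34813,1888)
fundamental: x₁=285769, y₁=15498  (since 81663921361 − 340·240188004 = 1)
(x_2, y_2) = (285769·285769 + 340·15498·15498, 285769·15498 + 15498·285769) = (163327842721, 8857695924)
(x_3, y_3) = (285769·163327842721 + 340·15498·8857695924, 285769·8857695924 + 15498·163327842721) = (93348068572789129, 5062509812995614)
(x_4, y_4) = (285769·93348068572789129 + 340·15498·5062509812995614, 285769·5062509812995614 + 15498·93348068572789129) = (53351968415791425367681, 2893416733491029538408)

285769 15498
163327842721 8857695924
93348068572789129 5062509812995614
53351968415791425367681 2893416733491029538408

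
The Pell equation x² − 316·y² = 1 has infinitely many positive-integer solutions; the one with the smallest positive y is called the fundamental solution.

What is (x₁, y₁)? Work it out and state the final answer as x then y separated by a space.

d=316: √d = [17; 1,3,2,8,2,3,1,34] (ℓ=8, even), read p_7/q_7
k=0  a_k=17  p_k/q_k = 17/1
k=1  a_k=1  p_k/q_k = 18/1
…
k=3  a_k=2  p_k/q_k = 160/9
k=4  a_k=8  p_k/q_k = 1351/76
k=5  a_k=2  p_k/q_k = 2862/161
k=6  a_k=3  p_k/q_k = 9937/559
k=7  a_k=1  p_k/q_k = 12799/720
(x₁, y₁) = (12799, 720);  12799² − 316·720² = 1 ✓

12799 720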